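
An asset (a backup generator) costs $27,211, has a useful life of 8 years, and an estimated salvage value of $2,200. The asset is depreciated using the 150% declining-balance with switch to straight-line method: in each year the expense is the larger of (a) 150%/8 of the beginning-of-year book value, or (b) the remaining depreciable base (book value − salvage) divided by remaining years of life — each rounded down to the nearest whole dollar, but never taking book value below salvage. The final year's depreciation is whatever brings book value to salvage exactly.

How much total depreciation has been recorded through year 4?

Depreciable base = $27,211 − $2,200 = $25,011.
Year 1: DB = ⌊$27,211 × 150%/8⌋ = $5,102; SL = ⌊$25,011/8⌋ = $3,126 → take DB $5,102. Book value $22,109.
Year 2: DB = ⌊$22,109 × 150%/8⌋ = $4,145; SL = ⌊$19,909/7⌋ = $2,844 → take DB $4,145. Book value $17,964.
Year 3: DB = ⌊$17,964 × 150%/8⌋ = $3,368; SL = ⌊$15,764/6⌋ = $2,627 → take DB $3,368. Book value $14,596.
Year 4: DB = ⌊$14,596 × 150%/8⌋ = $2,736; SL = ⌊$12,396/5⌋ = $2,479 → take DB $2,736. Book value $11,860.
Accumulated through year 4 = $27,211 − $11,860 = $15,351.

$15,351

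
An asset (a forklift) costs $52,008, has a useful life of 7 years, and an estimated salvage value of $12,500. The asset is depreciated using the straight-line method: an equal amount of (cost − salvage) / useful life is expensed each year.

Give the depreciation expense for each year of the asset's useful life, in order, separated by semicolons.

$5,644; $5,644; $5,644; $5,644; $5,644; $5,644; $5,644

Depreciable base = $52,008 − $12,500 = $39,508.
Annual expense = $39,508 / 7 = $5,644.
End of year 1: book value $46,364.
End of year 2: book value $40,720.
End of year 3: book value $35,076.
End of year 4: book value $29,432.
End of year 5: book value $23,788.
End of year 6: book value $18,144.
End of year 7: book value $12,500.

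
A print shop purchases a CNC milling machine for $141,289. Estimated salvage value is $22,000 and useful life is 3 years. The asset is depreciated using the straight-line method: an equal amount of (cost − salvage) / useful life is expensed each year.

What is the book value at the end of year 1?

Depreciable base = $141,289 − $22,000 = $119,289.
Annual expense = $119,289 / 3 = $39,763.
End of year 1: book value $101,526.

$101,526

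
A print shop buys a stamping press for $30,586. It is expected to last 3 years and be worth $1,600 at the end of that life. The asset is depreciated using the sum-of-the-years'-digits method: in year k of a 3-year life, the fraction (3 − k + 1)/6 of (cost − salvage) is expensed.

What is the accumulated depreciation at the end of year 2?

Depreciable base = $30,586 − $1,600 = $28,986.
Sum of the years' digits = 3+2+1 = 6.
Year 1: $28,986 × 3/6 = $14,493. Book value $16,093.
Year 2: $28,986 × 2/6 = $9,662. Book value $6,431.
Accumulated through year 2 = $30,586 − $6,431 = $24,155.

$24,155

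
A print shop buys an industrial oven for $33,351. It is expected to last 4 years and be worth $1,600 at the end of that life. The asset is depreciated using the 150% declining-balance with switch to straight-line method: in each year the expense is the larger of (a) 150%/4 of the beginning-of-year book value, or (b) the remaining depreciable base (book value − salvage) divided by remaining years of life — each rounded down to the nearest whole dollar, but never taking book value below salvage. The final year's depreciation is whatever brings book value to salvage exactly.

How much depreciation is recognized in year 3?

Depreciable base = $33,351 − $1,600 = $31,751.
Year 1: DB = ⌊$33,351 × 150%/4⌋ = $12,506; SL = ⌊$31,751/4⌋ = $7,937 → take DB $12,506. Book value $20,845.
Year 2: DB = ⌊$20,845 × 150%/4⌋ = $7,816; SL = ⌊$19,245/3⌋ = $6,415 → take DB $7,816. Book value $13,029.
Year 3: DB = ⌊$13,029 × 150%/4⌋ = $4,885; SL = ⌊$11,429/2⌋ = $5,714 → take SL $5,714. Book value $7,315.

$5,714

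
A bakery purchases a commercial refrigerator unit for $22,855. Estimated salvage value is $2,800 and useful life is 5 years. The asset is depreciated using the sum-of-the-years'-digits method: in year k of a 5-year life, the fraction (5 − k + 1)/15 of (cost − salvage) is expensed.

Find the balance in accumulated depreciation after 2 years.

Depreciable base = $22,855 − $2,800 = $20,055.
Sum of the years' digits = 5+4+3+2+1 = 15.
Year 1: $20,055 × 5/15 = $6,685. Book value $16,170.
Year 2: $20,055 × 4/15 = $5,348. Book value $10,822.
Accumulated through year 2 = $22,855 − $10,822 = $12,033.

$12,033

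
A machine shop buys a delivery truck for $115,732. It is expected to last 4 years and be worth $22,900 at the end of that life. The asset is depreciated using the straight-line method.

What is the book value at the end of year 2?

$69,316

Depreciable base = $115,732 − $22,900 = $92,832.
Annual expense = $92,832 / 4 = $23,208.
End of year 1: book value $92,524.
End of year 2: book value $69,316.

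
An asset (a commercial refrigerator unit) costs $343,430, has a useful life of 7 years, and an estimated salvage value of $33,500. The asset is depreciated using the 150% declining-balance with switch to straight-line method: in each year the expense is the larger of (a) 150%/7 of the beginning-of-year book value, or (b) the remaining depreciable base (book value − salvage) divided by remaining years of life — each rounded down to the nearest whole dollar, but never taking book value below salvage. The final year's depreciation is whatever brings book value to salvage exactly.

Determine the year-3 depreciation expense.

$45,432

Depreciable base = $343,430 − $33,500 = $309,930.
Year 1: DB = ⌊$343,430 × 150%/7⌋ = $73,592; SL = ⌊$309,930/7⌋ = $44,275 → take DB $73,592. Book value $269,838.
Year 2: DB = ⌊$269,838 × 150%/7⌋ = $57,822; SL = ⌊$236,338/6⌋ = $39,389 → take DB $57,822. Book value $212,016.
Year 3: DB = ⌊$212,016 × 150%/7⌋ = $45,432; SL = ⌊$178,516/5⌋ = $35,703 → take DB $45,432. Book value $166,584.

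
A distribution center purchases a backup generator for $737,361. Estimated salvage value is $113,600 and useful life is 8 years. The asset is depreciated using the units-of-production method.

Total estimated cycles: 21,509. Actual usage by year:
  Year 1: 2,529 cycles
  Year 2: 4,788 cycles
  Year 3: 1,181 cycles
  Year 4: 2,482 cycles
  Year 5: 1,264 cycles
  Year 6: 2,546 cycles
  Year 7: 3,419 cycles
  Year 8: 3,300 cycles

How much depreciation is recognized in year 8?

Depreciable base = $737,361 − $113,600 = $623,761.
Rate = $623,761 / 21,509 cycles = $29 per cycle.
Year 1: 2,529 × $29 = $73,341. Book value $664,020.
Year 2: 4,788 × $29 = $138,852. Book value $525,168.
Year 3: 1,181 × $29 = $34,249. Book value $490,919.
Year 4: 2,482 × $29 = $71,978. Book value $418,941.
Year 5: 1,264 × $29 = $36,656. Book value $382,285.
Year 6: 2,546 × $29 = $73,834. Book value $308,451.
Year 7: 3,419 × $29 = $99,151. Book value $209,300.
Year 8: 3,300 × $29 = $95,700. Book value $113,600.

$95,700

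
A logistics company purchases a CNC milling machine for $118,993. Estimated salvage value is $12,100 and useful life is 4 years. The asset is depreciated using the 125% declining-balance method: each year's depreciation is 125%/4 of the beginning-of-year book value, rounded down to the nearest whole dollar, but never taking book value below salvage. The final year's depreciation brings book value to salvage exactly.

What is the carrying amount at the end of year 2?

Depreciable base = $118,993 − $12,100 = $106,893.
Year 1: ⌊$118,993 × 125%/4⌋ = $37,185. Book value $81,808.
Year 2: ⌊$81,808 × 125%/4⌋ = $25,565. Book value $56,243.

$56,243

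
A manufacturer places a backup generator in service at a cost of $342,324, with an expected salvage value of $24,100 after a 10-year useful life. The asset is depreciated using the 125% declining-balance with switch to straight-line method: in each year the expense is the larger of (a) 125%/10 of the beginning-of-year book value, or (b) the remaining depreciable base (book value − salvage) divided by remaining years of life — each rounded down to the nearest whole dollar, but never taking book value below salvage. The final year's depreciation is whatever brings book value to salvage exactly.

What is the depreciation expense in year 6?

Depreciable base = $342,324 − $24,100 = $318,224.
Year 1: DB = ⌊$342,324 × 125%/10⌋ = $42,790; SL = ⌊$318,224/10⌋ = $31,822 → take DB $42,790. Book value $299,534.
Year 2: DB = ⌊$299,534 × 125%/10⌋ = $37,441; SL = ⌊$275,434/9⌋ = $30,603 → take DB $37,441. Book value $262,093.
Year 3: DB = ⌊$262,093 × 125%/10⌋ = $32,761; SL = ⌊$237,993/8⌋ = $29,749 → take DB $32,761. Book value $229,332.
Year 4: DB = ⌊$229,332 × 125%/10⌋ = $28,666; SL = ⌊$205,232/7⌋ = $29,318 → take SL $29,318. Book value $200,014.
Year 5: DB = ⌊$200,014 × 125%/10⌋ = $25,001; SL = ⌊$175,914/6⌋ = $29,319 → take SL $29,319. Book value $170,695.
Year 6: DB = ⌊$170,695 × 125%/10⌋ = $21,336; SL = ⌊$146,595/5⌋ = $29,319 → take SL $29,319. Book value $141,376.

$29,319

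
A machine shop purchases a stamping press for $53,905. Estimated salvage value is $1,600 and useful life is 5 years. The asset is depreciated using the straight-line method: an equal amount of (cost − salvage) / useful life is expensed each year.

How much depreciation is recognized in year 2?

Depreciable base = $53,905 − $1,600 = $52,305.
Annual expense = $52,305 / 5 = $10,461.

$10,461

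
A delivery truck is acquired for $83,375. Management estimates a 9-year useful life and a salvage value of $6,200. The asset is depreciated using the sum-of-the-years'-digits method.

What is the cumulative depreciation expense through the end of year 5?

$60,025

Depreciable base = $83,375 − $6,200 = $77,175.
Sum of the years' digits = 9+8+7+6+5+4+3+2+1 = 45.
Year 1: $77,175 × 9/45 = $15,435. Book value $67,940.
Year 2: $77,175 × 8/45 = $13,720. Book value $54,220.
Year 3: $77,175 × 7/45 = $12,005. Book value $42,215.
Year 4: $77,175 × 6/45 = $10,290. Book value $31,925.
Year 5: $77,175 × 5/45 = $8,575. Book value $23,350.
Accumulated through year 5 = $83,375 − $23,350 = $60,025.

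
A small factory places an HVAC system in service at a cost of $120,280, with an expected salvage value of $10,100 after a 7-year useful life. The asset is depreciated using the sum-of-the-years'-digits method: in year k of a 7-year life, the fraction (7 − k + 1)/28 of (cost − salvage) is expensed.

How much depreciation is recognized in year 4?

$15,740

Depreciable base = $120,280 − $10,100 = $110,180.
Sum of the years' digits = 7+6+5+4+3+2+1 = 28.
Year 1: $110,180 × 7/28 = $27,545. Book value $92,735.
Year 2: $110,180 × 6/28 = $23,610. Book value $69,125.
Year 3: $110,180 × 5/28 = $19,675. Book value $49,450.
Year 4: $110,180 × 4/28 = $15,740. Book value $33,710.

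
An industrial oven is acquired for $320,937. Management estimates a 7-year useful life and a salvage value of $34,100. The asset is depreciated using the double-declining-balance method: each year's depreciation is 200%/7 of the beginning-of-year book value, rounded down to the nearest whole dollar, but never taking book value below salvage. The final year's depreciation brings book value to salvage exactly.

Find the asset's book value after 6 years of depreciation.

Depreciable base = $320,937 − $34,100 = $286,837.
Year 1: ⌊$320,937 × 200%/7⌋ = $91,696. Book value $229,241.
Year 2: ⌊$229,241 × 200%/7⌋ = $65,497. Book value $163,744.
Year 3: ⌊$163,744 × 200%/7⌋ = $46,784. Book value $116,960.
Year 4: ⌊$116,960 × 200%/7⌋ = $33,417. Book value $83,543.
Year 5: ⌊$83,543 × 200%/7⌋ = $23,869. Book value $59,674.
Year 6: ⌊$59,674 × 200%/7⌋ = $17,049. Book value $42,625.

$42,625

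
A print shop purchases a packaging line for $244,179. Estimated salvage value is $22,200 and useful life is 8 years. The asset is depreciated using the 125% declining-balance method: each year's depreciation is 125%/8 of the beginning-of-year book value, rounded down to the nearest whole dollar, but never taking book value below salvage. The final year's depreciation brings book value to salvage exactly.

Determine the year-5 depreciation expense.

Depreciable base = $244,179 − $22,200 = $221,979.
Year 1: ⌊$244,179 × 125%/8⌋ = $38,152. Book value $206,027.
Year 2: ⌊$206,027 × 125%/8⌋ = $32,191. Book value $173,836.
Year 3: ⌊$173,836 × 125%/8⌋ = $27,161. Book value $146,675.
Year 4: ⌊$146,675 × 125%/8⌋ = $22,917. Book value $123,758.
Year 5: ⌊$123,758 × 125%/8⌋ = $19,337. Book value $104,421.

$19,337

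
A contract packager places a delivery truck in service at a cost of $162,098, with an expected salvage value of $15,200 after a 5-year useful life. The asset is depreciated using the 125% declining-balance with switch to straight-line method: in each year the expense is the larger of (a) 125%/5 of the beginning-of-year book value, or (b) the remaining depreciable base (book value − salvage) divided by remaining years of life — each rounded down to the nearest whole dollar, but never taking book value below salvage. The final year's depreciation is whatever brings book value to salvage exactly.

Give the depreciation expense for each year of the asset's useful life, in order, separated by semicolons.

$40,524; $30,393; $25,327; $25,327; $25,327

Depreciable base = $162,098 − $15,200 = $146,898.
Year 1: DB = ⌊$162,098 × 125%/5⌋ = $40,524; SL = ⌊$146,898/5⌋ = $29,379 → take DB $40,524. Book value $121,574.
Year 2: DB = ⌊$121,574 × 125%/5⌋ = $30,393; SL = ⌊$106,374/4⌋ = $26,593 → take DB $30,393. Book value $91,181.
Year 3: DB = ⌊$91,181 × 125%/5⌋ = $22,795; SL = ⌊$75,981/3⌋ = $25,327 → take SL $25,327. Book value $65,854.
Year 4: DB = ⌊$65,854 × 125%/5⌋ = $16,463; SL = ⌊$50,654/2⌋ = $25,327 → take SL $25,327. Book value $40,527.
Year 5 (final): $40,527 − $15,200 = $25,327. Book value $15,200.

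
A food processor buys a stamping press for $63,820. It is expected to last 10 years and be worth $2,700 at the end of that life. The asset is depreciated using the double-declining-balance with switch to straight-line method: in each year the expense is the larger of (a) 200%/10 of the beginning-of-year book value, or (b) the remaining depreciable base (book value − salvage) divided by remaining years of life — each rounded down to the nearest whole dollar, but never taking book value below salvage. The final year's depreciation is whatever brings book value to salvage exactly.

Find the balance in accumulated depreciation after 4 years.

Depreciable base = $63,820 − $2,700 = $61,120.
Year 1: DB = ⌊$63,820 × 200%/10⌋ = $12,764; SL = ⌊$61,120/10⌋ = $6,112 → take DB $12,764. Book value $51,056.
Year 2: DB = ⌊$51,056 × 200%/10⌋ = $10,211; SL = ⌊$48,356/9⌋ = $5,372 → take DB $10,211. Book value $40,845.
Year 3: DB = ⌊$40,845 × 200%/10⌋ = $8,169; SL = ⌊$38,145/8⌋ = $4,768 → take DB $8,169. Book value $32,676.
Year 4: DB = ⌊$32,676 × 200%/10⌋ = $6,535; SL = ⌊$29,976/7⌋ = $4,282 → take DB $6,535. Book value $26,141.
Accumulated through year 4 = $63,820 − $26,141 = $37,679.

$37,679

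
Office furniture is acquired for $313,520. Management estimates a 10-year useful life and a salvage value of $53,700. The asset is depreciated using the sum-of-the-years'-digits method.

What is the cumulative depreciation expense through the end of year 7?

Depreciable base = $313,520 − $53,700 = $259,820.
Sum of the years' digits = 10+9+8+7+6+5+4+3+2+1 = 55.
Year 1: $259,820 × 10/55 = $47,240. Book value $266,280.
Year 2: $259,820 × 9/55 = $42,516. Book value $223,764.
Year 3: $259,820 × 8/55 = $37,792. Book value $185,972.
Year 4: $259,820 × 7/55 = $33,068. Book value $152,904.
Year 5: $259,820 × 6/55 = $28,344. Book value $124,560.
Year 6: $259,820 × 5/55 = $23,620. Book value $100,940.
Year 7: $259,820 × 4/55 = $18,896. Book value $82,044.
Accumulated through year 7 = $313,520 − $82,044 = $231,476.

$231,476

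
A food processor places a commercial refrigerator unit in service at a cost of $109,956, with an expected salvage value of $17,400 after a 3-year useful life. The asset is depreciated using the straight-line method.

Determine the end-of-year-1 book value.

Depreciable base = $109,956 − $17,400 = $92,556.
Annual expense = $92,556 / 3 = $30,852.
End of year 1: book value $79,104.

$79,104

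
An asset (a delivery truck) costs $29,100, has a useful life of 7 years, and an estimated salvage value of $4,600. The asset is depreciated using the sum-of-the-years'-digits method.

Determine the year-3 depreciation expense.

Depreciable base = $29,100 − $4,600 = $24,500.
Sum of the years' digits = 7+6+5+4+3+2+1 = 28.
Year 1: $24,500 × 7/28 = $6,125. Book value $22,975.
Year 2: $24,500 × 6/28 = $5,250. Book value $17,725.
Year 3: $24,500 × 5/28 = $4,375. Book value $13,350.

$4,375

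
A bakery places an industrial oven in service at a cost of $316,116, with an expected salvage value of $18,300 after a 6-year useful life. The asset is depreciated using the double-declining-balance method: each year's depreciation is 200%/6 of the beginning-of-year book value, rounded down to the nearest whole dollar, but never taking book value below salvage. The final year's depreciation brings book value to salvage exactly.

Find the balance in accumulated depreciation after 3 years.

Depreciable base = $316,116 − $18,300 = $297,816.
Year 1: ⌊$316,116 × 200%/6⌋ = $105,372. Book value $210,744.
Year 2: ⌊$210,744 × 200%/6⌋ = $70,248. Book value $140,496.
Year 3: ⌊$140,496 × 200%/6⌋ = $46,832. Book value $93,664.
Accumulated through year 3 = $316,116 − $93,664 = $222,452.

$222,452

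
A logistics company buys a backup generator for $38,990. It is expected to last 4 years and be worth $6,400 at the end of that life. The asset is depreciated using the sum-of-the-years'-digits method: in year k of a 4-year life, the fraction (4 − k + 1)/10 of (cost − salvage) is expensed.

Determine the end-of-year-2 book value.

Depreciable base = $38,990 − $6,400 = $32,590.
Sum of the years' digits = 4+3+2+1 = 10.
Year 1: $32,590 × 4/10 = $13,036. Book value $25,954.
Year 2: $32,590 × 3/10 = $9,777. Book value $16,177.

$16,177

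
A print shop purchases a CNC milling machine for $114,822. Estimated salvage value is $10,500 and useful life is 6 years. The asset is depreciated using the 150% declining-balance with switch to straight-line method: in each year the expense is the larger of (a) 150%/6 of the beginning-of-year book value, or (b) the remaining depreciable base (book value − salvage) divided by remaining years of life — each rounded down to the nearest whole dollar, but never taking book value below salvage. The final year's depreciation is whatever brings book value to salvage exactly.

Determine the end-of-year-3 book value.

Depreciable base = $114,822 − $10,500 = $104,322.
Year 1: DB = ⌊$114,822 × 150%/6⌋ = $28,705; SL = ⌊$104,322/6⌋ = $17,387 → take DB $28,705. Book value $86,117.
Year 2: DB = ⌊$86,117 × 150%/6⌋ = $21,529; SL = ⌊$75,617/5⌋ = $15,123 → take DB $21,529. Book value $64,588.
Year 3: DB = ⌊$64,588 × 150%/6⌋ = $16,147; SL = ⌊$54,088/4⌋ = $13,522 → take DB $16,147. Book value $48,441.

$48,441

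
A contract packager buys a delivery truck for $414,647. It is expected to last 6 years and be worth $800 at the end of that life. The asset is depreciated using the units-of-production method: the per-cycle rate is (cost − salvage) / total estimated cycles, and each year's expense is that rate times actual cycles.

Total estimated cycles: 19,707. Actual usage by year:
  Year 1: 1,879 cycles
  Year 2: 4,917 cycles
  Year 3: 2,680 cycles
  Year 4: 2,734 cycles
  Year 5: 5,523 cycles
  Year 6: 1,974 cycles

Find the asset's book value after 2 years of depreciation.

Depreciable base = $414,647 − $800 = $413,847.
Rate = $413,847 / 19,707 cycles = $21 per cycle.
Year 1: 1,879 × $21 = $39,459. Book value $375,188.
Year 2: 4,917 × $21 = $103,257. Book value $271,931.

$271,931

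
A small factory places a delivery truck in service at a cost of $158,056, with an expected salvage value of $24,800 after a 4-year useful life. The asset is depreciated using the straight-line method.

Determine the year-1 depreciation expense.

$33,314

Depreciable base = $158,056 − $24,800 = $133,256.
Annual expense = $133,256 / 4 = $33,314.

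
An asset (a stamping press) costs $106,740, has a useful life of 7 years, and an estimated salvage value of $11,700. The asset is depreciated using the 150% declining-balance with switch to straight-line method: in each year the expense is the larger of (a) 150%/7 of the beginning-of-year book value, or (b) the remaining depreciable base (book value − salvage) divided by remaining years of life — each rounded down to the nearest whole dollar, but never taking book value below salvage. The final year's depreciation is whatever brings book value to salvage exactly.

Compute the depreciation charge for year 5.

$9,660

Depreciable base = $106,740 − $11,700 = $95,040.
Year 1: DB = ⌊$106,740 × 150%/7⌋ = $22,872; SL = ⌊$95,040/7⌋ = $13,577 → take DB $22,872. Book value $83,868.
Year 2: DB = ⌊$83,868 × 150%/7⌋ = $17,971; SL = ⌊$72,168/6⌋ = $12,028 → take DB $17,971. Book value $65,897.
Year 3: DB = ⌊$65,897 × 150%/7⌋ = $14,120; SL = ⌊$54,197/5⌋ = $10,839 → take DB $14,120. Book value $51,777.
Year 4: DB = ⌊$51,777 × 150%/7⌋ = $11,095; SL = ⌊$40,077/4⌋ = $10,019 → take DB $11,095. Book value $40,682.
Year 5: DB = ⌊$40,682 × 150%/7⌋ = $8,717; SL = ⌊$28,982/3⌋ = $9,660 → take SL $9,660. Book value $31,022.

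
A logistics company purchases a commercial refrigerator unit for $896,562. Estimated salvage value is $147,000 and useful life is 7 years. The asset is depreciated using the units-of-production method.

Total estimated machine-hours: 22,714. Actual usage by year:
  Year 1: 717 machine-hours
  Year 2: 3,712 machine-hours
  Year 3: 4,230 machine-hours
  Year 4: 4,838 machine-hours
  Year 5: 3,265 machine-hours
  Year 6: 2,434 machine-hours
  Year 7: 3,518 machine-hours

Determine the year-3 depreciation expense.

$139,590

Depreciable base = $896,562 − $147,000 = $749,562.
Rate = $749,562 / 22,714 machine-hours = $33 per machine-hour.
Year 1: 717 × $33 = $23,661. Book value $872,901.
Year 2: 3,712 × $33 = $122,496. Book value $750,405.
Year 3: 4,230 × $33 = $139,590. Book value $610,815.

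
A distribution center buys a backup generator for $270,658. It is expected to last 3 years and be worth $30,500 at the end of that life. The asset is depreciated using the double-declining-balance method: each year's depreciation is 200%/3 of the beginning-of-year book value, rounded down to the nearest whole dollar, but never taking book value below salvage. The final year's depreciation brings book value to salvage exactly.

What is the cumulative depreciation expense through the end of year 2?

$240,158

Depreciable base = $270,658 − $30,500 = $240,158.
Year 1: ⌊$270,658 × 200%/3⌋ = $180,438. Book value $90,220.
Year 2: ⌊$90,220 × 200%/3⌋ = $60,146, capped at $59,720. Book value $30,500.
Accumulated through year 2 = $270,658 − $30,500 = $240,158.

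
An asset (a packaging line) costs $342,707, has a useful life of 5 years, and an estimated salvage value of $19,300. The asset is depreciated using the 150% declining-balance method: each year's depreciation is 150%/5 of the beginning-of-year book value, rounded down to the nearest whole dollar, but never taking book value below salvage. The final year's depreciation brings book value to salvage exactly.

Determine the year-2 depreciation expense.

$71,968

Depreciable base = $342,707 − $19,300 = $323,407.
Year 1: ⌊$342,707 × 150%/5⌋ = $102,812. Book value $239,895.
Year 2: ⌊$239,895 × 150%/5⌋ = $71,968. Book value $167,927.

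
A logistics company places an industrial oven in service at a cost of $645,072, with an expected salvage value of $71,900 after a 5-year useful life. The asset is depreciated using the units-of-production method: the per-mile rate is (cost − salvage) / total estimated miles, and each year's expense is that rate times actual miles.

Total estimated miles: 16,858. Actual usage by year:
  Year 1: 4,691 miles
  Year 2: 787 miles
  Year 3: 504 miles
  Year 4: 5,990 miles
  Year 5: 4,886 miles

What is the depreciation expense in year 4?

$203,660

Depreciable base = $645,072 − $71,900 = $573,172.
Rate = $573,172 / 16,858 miles = $34 per mile.
Year 1: 4,691 × $34 = $159,494. Book value $485,578.
Year 2: 787 × $34 = $26,758. Book value $458,820.
Year 3: 504 × $34 = $17,136. Book value $441,684.
Year 4: 5,990 × $34 = $203,660. Book value $238,024.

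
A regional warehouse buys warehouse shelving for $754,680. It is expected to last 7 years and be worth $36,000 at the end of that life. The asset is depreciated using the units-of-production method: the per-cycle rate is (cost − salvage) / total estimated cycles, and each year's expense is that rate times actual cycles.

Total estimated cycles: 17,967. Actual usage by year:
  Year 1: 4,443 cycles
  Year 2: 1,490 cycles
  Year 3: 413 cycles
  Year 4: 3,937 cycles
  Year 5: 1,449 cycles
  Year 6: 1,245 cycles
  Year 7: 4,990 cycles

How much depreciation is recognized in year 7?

$199,600

Depreciable base = $754,680 − $36,000 = $718,680.
Rate = $718,680 / 17,967 cycles = $40 per cycle.
Year 1: 4,443 × $40 = $177,720. Book value $576,960.
Year 2: 1,490 × $40 = $59,600. Book value $517,360.
Year 3: 413 × $40 = $16,520. Book value $500,840.
Year 4: 3,937 × $40 = $157,480. Book value $343,360.
Year 5: 1,449 × $40 = $57,960. Book value $285,400.
Year 6: 1,245 × $40 = $49,800. Book value $235,600.
Year 7: 4,990 × $40 = $199,600. Book value $36,000.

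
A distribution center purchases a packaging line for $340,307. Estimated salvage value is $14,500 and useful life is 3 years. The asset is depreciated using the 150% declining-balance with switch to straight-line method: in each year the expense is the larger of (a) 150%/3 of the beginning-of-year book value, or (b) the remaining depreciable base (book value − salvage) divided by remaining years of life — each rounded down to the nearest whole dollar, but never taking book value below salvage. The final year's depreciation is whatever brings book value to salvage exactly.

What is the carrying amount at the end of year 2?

Depreciable base = $340,307 − $14,500 = $325,807.
Year 1: DB = ⌊$340,307 × 150%/3⌋ = $170,153; SL = ⌊$325,807/3⌋ = $108,602 → take DB $170,153. Book value $170,154.
Year 2: DB = ⌊$170,154 × 150%/3⌋ = $85,077; SL = ⌊$155,654/2⌋ = $77,827 → take DB $85,077. Book value $85,077.

$85,077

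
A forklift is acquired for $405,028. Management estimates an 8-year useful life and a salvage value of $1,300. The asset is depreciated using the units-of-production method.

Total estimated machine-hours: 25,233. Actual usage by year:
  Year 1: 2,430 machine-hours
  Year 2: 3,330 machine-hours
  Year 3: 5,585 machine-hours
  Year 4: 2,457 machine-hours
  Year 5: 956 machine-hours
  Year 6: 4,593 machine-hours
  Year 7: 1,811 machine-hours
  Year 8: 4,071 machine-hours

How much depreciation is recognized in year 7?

$28,976

Depreciable base = $405,028 − $1,300 = $403,728.
Rate = $403,728 / 25,233 machine-hours = $16 per machine-hour.
Year 1: 2,430 × $16 = $38,880. Book value $366,148.
Year 2: 3,330 × $16 = $53,280. Book value $312,868.
Year 3: 5,585 × $16 = $89,360. Book value $223,508.
Year 4: 2,457 × $16 = $39,312. Book value $184,196.
Year 5: 956 × $16 = $15,296. Book value $168,900.
Year 6: 4,593 × $16 = $73,488. Book value $95,412.
Year 7: 1,811 × $16 = $28,976. Book value $66,436.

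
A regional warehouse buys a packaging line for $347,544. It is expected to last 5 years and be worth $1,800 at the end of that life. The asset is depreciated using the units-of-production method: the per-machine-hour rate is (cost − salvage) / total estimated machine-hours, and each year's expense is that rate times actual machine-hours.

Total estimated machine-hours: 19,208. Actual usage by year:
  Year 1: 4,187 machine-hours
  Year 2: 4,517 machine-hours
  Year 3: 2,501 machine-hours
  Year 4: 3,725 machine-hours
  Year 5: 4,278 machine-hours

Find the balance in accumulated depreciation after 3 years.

Depreciable base = $347,544 − $1,800 = $345,744.
Rate = $345,744 / 19,208 machine-hours = $18 per machine-hour.
Year 1: 4,187 × $18 = $75,366. Book value $272,178.
Year 2: 4,517 × $18 = $81,306. Book value $190,872.
Year 3: 2,501 × $18 = $45,018. Book value $145,854.
Accumulated through year 3 = $347,544 − $145,854 = $201,690.

$201,690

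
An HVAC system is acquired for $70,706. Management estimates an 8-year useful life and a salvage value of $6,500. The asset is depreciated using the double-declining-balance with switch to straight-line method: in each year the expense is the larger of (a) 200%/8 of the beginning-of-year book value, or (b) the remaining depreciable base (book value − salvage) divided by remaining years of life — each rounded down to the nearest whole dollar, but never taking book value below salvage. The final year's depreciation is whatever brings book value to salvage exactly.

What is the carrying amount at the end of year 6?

Depreciable base = $70,706 − $6,500 = $64,206.
Year 1: DB = ⌊$70,706 × 200%/8⌋ = $17,676; SL = ⌊$64,206/8⌋ = $8,025 → take DB $17,676. Book value $53,030.
Year 2: DB = ⌊$53,030 × 200%/8⌋ = $13,257; SL = ⌊$46,530/7⌋ = $6,647 → take DB $13,257. Book value $39,773.
Year 3: DB = ⌊$39,773 × 200%/8⌋ = $9,943; SL = ⌊$33,273/6⌋ = $5,545 → take DB $9,943. Book value $29,830.
Year 4: DB = ⌊$29,830 × 200%/8⌋ = $7,457; SL = ⌊$23,330/5⌋ = $4,666 → take DB $7,457. Book value $22,373.
Year 5: DB = ⌊$22,373 × 200%/8⌋ = $5,593; SL = ⌊$15,873/4⌋ = $3,968 → take DB $5,593. Book value $16,780.
Year 6: DB = ⌊$16,780 × 200%/8⌋ = $4,195; SL = ⌊$10,280/3⌋ = $3,426 → take DB $4,195. Book value $12,585.

$12,585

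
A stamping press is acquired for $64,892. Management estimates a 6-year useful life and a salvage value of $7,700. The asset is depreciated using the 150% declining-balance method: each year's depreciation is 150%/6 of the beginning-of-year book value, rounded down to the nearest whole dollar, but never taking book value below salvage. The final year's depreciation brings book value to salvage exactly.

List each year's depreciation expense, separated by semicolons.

Depreciable base = $64,892 − $7,700 = $57,192.
Year 1: ⌊$64,892 × 150%/6⌋ = $16,223. Book value $48,669.
Year 2: ⌊$48,669 × 150%/6⌋ = $12,167. Book value $36,502.
Year 3: ⌊$36,502 × 150%/6⌋ = $9,125. Book value $27,377.
Year 4: ⌊$27,377 × 150%/6⌋ = $6,844. Book value $20,533.
Year 5: ⌊$20,533 × 150%/6⌋ = $5,133. Book value $15,400.
Year 6 (final): $15,400 − $7,700 = $7,700. Book value $7,700.

$16,223; $12,167; $9,125; $6,844; $5,133; $7,700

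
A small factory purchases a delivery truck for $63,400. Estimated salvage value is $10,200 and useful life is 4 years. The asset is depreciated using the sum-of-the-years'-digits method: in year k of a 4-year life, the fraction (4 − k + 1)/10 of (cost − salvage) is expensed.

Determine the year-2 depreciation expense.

$15,960

Depreciable base = $63,400 − $10,200 = $53,200.
Sum of the years' digits = 4+3+2+1 = 10.
Year 1: $53,200 × 4/10 = $21,280. Book value $42,120.
Year 2: $53,200 × 3/10 = $15,960. Book value $26,160.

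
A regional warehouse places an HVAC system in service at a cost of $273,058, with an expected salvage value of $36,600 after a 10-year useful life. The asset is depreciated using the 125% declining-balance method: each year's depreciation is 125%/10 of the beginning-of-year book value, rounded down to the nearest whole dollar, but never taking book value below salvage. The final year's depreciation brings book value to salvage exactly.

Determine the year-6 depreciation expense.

$17,507

Depreciable base = $273,058 − $36,600 = $236,458.
Year 1: ⌊$273,058 × 125%/10⌋ = $34,132. Book value $238,926.
Year 2: ⌊$238,926 × 125%/10⌋ = $29,865. Book value $209,061.
Year 3: ⌊$209,061 × 125%/10⌋ = $26,132. Book value $182,929.
Year 4: ⌊$182,929 × 125%/10⌋ = $22,866. Book value $160,063.
Year 5: ⌊$160,063 × 125%/10⌋ = $20,007. Book value $140,056.
Year 6: ⌊$140,056 × 125%/10⌋ = $17,507. Book value $122,549.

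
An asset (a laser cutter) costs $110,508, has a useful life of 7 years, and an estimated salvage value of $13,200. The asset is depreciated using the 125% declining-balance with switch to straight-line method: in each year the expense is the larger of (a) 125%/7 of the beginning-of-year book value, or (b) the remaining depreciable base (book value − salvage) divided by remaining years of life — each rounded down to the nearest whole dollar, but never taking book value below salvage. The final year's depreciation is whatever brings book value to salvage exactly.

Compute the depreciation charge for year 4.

$12,012

Depreciable base = $110,508 − $13,200 = $97,308.
Year 1: DB = ⌊$110,508 × 125%/7⌋ = $19,733; SL = ⌊$97,308/7⌋ = $13,901 → take DB $19,733. Book value $90,775.
Year 2: DB = ⌊$90,775 × 125%/7⌋ = $16,209; SL = ⌊$77,575/6⌋ = $12,929 → take DB $16,209. Book value $74,566.
Year 3: DB = ⌊$74,566 × 125%/7⌋ = $13,315; SL = ⌊$61,366/5⌋ = $12,273 → take DB $13,315. Book value $61,251.
Year 4: DB = ⌊$61,251 × 125%/7⌋ = $10,937; SL = ⌊$48,051/4⌋ = $12,012 → take SL $12,012. Book value $49,239.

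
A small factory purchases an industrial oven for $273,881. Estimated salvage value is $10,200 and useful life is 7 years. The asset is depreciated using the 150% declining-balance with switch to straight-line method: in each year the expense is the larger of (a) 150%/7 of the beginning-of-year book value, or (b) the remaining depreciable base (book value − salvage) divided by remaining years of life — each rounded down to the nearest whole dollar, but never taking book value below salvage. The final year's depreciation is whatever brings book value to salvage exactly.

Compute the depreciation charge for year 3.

Depreciable base = $273,881 − $10,200 = $263,681.
Year 1: DB = ⌊$273,881 × 150%/7⌋ = $58,688; SL = ⌊$263,681/7⌋ = $37,668 → take DB $58,688. Book value $215,193.
Year 2: DB = ⌊$215,193 × 150%/7⌋ = $46,112; SL = ⌊$204,993/6⌋ = $34,165 → take DB $46,112. Book value $169,081.
Year 3: DB = ⌊$169,081 × 150%/7⌋ = $36,231; SL = ⌊$158,881/5⌋ = $31,776 → take DB $36,231. Book value $132,850.

$36,231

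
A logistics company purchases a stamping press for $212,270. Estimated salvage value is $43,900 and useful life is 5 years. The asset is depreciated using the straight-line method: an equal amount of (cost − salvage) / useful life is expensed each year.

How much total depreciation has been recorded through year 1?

$33,674

Depreciable base = $212,270 − $43,900 = $168,370.
Annual expense = $168,370 / 5 = $33,674.
End of year 1: book value $178,596.
Accumulated through year 1 = $212,270 − $178,596 = $33,674.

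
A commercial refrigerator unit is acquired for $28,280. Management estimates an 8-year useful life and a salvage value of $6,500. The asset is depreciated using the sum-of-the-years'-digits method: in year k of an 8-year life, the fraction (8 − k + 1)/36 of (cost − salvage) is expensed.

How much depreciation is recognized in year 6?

$1,815

Depreciable base = $28,280 − $6,500 = $21,780.
Sum of the years' digits = 8+7+6+5+4+3+2+1 = 36.
Year 1: $21,780 × 8/36 = $4,840. Book value $23,440.
Year 2: $21,780 × 7/36 = $4,235. Book value $19,205.
Year 3: $21,780 × 6/36 = $3,630. Book value $15,575.
Year 4: $21,780 × 5/36 = $3,025. Book value $12,550.
Year 5: $21,780 × 4/36 = $2,420. Book value $10,130.
Year 6: $21,780 × 3/36 = $1,815. Book value $8,315.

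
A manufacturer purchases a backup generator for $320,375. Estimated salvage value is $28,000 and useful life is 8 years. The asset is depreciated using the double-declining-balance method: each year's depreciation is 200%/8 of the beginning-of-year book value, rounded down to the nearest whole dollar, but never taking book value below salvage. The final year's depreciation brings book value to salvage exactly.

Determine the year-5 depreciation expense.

Depreciable base = $320,375 − $28,000 = $292,375.
Year 1: ⌊$320,375 × 200%/8⌋ = $80,093. Book value $240,282.
Year 2: ⌊$240,282 × 200%/8⌋ = $60,070. Book value $180,212.
Year 3: ⌊$180,212 × 200%/8⌋ = $45,053. Book value $135,159.
Year 4: ⌊$135,159 × 200%/8⌋ = $33,789. Book value $101,370.
Year 5: ⌊$101,370 × 200%/8⌋ = $25,342. Book value $76,028.

$25,342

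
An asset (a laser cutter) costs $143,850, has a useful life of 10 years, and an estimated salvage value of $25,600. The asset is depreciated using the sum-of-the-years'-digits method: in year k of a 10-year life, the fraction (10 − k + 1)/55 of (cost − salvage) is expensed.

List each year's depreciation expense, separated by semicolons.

Depreciable base = $143,850 − $25,600 = $118,250.
Sum of the years' digits = 10+9+8+7+6+5+4+3+2+1 = 55.
Year 1: $118,250 × 10/55 = $21,500. Book value $122,350.
Year 2: $118,250 × 9/55 = $19,350. Book value $103,000.
Year 3: $118,250 × 8/55 = $17,200. Book value $85,800.
Year 4: $118,250 × 7/55 = $15,050. Book value $70,750.
Year 5: $118,250 × 6/55 = $12,900. Book value $57,850.
Year 6: $118,250 × 5/55 = $10,750. Book value $47,100.
Year 7: $118,250 × 4/55 = $8,600. Book value $38,500.
Year 8: $118,250 × 3/55 = $6,450. Book value $32,050.
Year 9: $118,250 × 2/55 = $4,300. Book value $27,750.
Year 10: $118,250 × 1/55 = $2,150. Book value $25,600.

$21,500; $19,350; $17,200; $15,050; $12,900; $10,750; $8,600; $6,450; $4,300; $2,150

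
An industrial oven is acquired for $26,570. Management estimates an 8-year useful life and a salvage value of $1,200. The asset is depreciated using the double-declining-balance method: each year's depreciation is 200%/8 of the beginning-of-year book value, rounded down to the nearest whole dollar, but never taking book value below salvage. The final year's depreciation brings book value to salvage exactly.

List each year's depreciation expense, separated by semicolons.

Depreciable base = $26,570 − $1,200 = $25,370.
Year 1: ⌊$26,570 × 200%/8⌋ = $6,642. Book value $19,928.
Year 2: ⌊$19,928 × 200%/8⌋ = $4,982. Book value $14,946.
Year 3: ⌊$14,946 × 200%/8⌋ = $3,736. Book value $11,210.
Year 4: ⌊$11,210 × 200%/8⌋ = $2,802. Book value $8,408.
Year 5: ⌊$8,408 × 200%/8⌋ = $2,102. Book value $6,306.
Year 6: ⌊$6,306 × 200%/8⌋ = $1,576. Book value $4,730.
Year 7: ⌊$4,730 × 200%/8⌋ = $1,182. Book value $3,548.
Year 8 (final): $3,548 − $1,200 = $2,348. Book value $1,200.

$6,642; $4,982; $3,736; $2,802; $2,102; $1,576; $1,182; $2,348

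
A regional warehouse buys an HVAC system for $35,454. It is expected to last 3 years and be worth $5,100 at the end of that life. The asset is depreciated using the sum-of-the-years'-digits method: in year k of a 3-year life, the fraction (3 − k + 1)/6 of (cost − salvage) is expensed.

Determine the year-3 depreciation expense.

Depreciable base = $35,454 − $5,100 = $30,354.
Sum of the years' digits = 3+2+1 = 6.
Year 1: $30,354 × 3/6 = $15,177. Book value $20,277.
Year 2: $30,354 × 2/6 = $10,118. Book value $10,159.
Year 3: $30,354 × 1/6 = $5,059. Book value $5,100.

$5,059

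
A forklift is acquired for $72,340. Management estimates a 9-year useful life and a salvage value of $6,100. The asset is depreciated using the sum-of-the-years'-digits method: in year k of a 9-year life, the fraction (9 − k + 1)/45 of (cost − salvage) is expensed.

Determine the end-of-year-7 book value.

Depreciable base = $72,340 − $6,100 = $66,240.
Sum of the years' digits = 9+8+7+6+5+4+3+2+1 = 45.
Year 1: $66,240 × 9/45 = $13,248. Book value $59,092.
Year 2: $66,240 × 8/45 = $11,776. Book value $47,316.
Year 3: $66,240 × 7/45 = $10,304. Book value $37,012.
Year 4: $66,240 × 6/45 = $8,832. Book value $28,180.
Year 5: $66,240 × 5/45 = $7,360. Book value $20,820.
Year 6: $66,240 × 4/45 = $5,888. Book value $14,932.
Year 7: $66,240 × 3/45 = $4,416. Book value $10,516.

$10,516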